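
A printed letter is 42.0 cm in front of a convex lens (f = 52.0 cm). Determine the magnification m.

1/d_i = 1/f − 1/d_o = 1/(52.00) − 1/(42.0) = -0.004579, so d_i = -218.4 cm.
m = −d_i/d_o = −(-218.4)/(42.0) = +5.20.
The image is virtual, upright and enlarged, on the same side as the object.

m = +5.20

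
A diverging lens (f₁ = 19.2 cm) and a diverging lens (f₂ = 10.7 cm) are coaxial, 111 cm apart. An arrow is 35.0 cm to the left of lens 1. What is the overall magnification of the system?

f₁ = −19.2 cm (diverging).
Lens 1: 1/d_i1 = 1/(-19.2) − 1/(35.0) = -0.08065, so d_i1 = -12.40 cm; m₁ = −d_i1/d_o1 = +0.3543.
d_o2 = 111 − (-12.40) = 123.4 cm.
f₂ = −10.7 cm (diverging).
Lens 2: 1/d_i2 = 1/(-10.7) − 1/(123.4) = -0.1016, so d_i2 = -9.846 cm; m₂ = −d_i2/d_o2 = +0.07979.
m = m₁·m₂ = (+0.3543)(+0.07979) = +0.0283.

m = +0.0283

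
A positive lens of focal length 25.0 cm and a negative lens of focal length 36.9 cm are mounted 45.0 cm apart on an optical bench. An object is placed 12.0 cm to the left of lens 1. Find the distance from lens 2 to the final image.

23.9 cm

Lens 1: 1/d_i1 = 1/f₁ − 1/d_o1 = 1/(25.0) − 1/(12.0) = -0.04333, so d_i1 = -23.08 cm.
The intermediate image is 23.08 cm to the left of lens 1 (virtual), which is 45.0 − (-23.08) = 68.08 cm to the left of lens 2, so d_o2 = +68.08 cm.
Lens 2 is diverging, so f₂ = −36.9 cm.
Lens 2: 1/d_i2 = 1/f₂ − 1/d_o2 = 1/(-36.9) − 1/(68.08) = -0.04179, so d_i2 = -23.9 cm.
The final image is virtual, 23.9 cm to the left of lens 2 (overall magnification ≈ 0.68).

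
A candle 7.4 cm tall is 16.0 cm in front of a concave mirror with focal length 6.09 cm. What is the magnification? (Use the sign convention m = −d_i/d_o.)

m = -0.615

1/d_i = 1/f − 1/d_o = 1/(6.090) − 1/(16.0) = 0.1017, so d_i = 9.832 cm.
m = −d_i/d_o = −(9.832)/(16.0) = -0.615.
The image is real, inverted and reduced, in front of the mirror.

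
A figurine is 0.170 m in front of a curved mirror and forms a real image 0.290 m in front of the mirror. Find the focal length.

Real image ⇒ d_i = +0.290 m.
1/f = 1/d_o + 1/d_i = 1/(0.170) + 1/(0.290) = 9.331, so f = 0.107 m.
Since f is positive, the curved mirror is concave.

f = 0.107 m (concave)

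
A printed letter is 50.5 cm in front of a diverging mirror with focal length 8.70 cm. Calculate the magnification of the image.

For a diverging mirror, f = -8.70 cm.
1/d_i = 1/f − 1/d_o = 1/(-8.700) − 1/(50.5) = -0.1347, so d_i = -7.421 cm.
m = −d_i/d_o = −(-7.421)/(50.5) = +0.147.
The image is virtual, upright and reduced, behind the mirror.

m = +0.147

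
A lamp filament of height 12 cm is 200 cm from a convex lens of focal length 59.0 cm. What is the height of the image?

1/d_i = 1/f − 1/d_o = 1/(59.00) − 1/(200) = 0.01195, so d_i = 83.69 cm.
m = −d_i/d_o = -0.4184.
|h_i| = |m|·h_o = 0.4184 × 12 = 5.02 cm. The image is real, inverted and reduced, on the far side of the lens.

5.02 cm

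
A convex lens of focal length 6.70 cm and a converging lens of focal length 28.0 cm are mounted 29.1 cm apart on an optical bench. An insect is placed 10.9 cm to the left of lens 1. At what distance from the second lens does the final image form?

20.1 cm

Lens 1: 1/d_i1 = 1/f₁ − 1/d_o1 = 1/(6.70) − 1/(10.9) = 0.05751, so d_i1 = 17.39 cm.
The intermediate image is 17.39 cm to the right of lens 1, which is 29.1 − (17.39) = 11.71 cm to the left of lens 2, so d_o2 = +11.71 cm.
Lens 2: 1/d_i2 = 1/f₂ − 1/d_o2 = 1/(28.0) − 1/(11.71) = -0.04968, so d_i2 = -20.1 cm.
The final image is virtual, 20.1 cm to the left of lens 2 (overall magnification ≈ -2.7).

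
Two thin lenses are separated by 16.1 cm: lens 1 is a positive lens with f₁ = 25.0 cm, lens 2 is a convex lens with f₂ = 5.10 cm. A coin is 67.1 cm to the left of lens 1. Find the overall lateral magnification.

m = -0.105

Lens 1: 1/d_i1 = 1/(25.0) − 1/(67.1) = 0.02510, so d_i1 = 39.85 cm; m₁ = −d_i1/d_o1 = -0.5939.
d_o2 = 16.1 − (39.85) = -23.75 cm (virtual object).
Lens 2: 1/d_i2 = 1/(5.10) − 1/(-23.75) = 0.2382, so d_i2 = 4.198 cm; m₂ = −d_i2/d_o2 = +0.1768.
m = m₁·m₂ = (-0.5939)(+0.1768) = -0.105.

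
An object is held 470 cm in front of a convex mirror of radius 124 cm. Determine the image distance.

f = R/2 = 124/2 = 62.00 cm; for a convex mirror, f = -62.00 cm.
Mirror equation: 1/s_i = 1/f − 1/s_o = 1/(-62.00) − 1/(470) = -0.01613 − 0.002128 = -0.01826, so s_i = -54.8 cm.
The image is virtual, upright and reduced, behind the mirror.

54.8 cm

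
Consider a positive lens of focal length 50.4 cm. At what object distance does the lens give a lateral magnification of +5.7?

41.6 cm

m = −d_i/d_o ⇒ d_i = −m·d_o.
1/f = 1/d_o + 1/d_i = 1/d_o − 1/(m·d_o) = (1 − 1/m)/d_o, so d_o = f(1 − 1/m) = (50.40)(1 − 1/(+5.7)) = 41.6 cm.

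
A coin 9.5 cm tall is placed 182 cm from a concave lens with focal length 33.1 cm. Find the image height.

For a concave lens, f = -33.1 cm.
1/d_i = 1/f − 1/d_o = 1/(-33.10) − 1/(182) = -0.03571, so d_i = -28.01 cm.
m = −d_i/d_o = +0.1539.
|h_i| = |m|·h_o = 0.1539 × 9.5 = 1.46 cm. The image is virtual, upright and reduced, on the same side as the object.

1.46 cm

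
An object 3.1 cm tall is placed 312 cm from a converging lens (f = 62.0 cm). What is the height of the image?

1/d_i = 1/f − 1/d_o = 1/(62.00) − 1/(312) = 0.01292, so d_i = 77.38 cm.
m = −d_i/d_o = -0.2480.
|h_i| = |m|·h_o = 0.2480 × 3.1 = 0.769 cm. The image is real, inverted and reduced, on the far side of the lens.

0.769 cm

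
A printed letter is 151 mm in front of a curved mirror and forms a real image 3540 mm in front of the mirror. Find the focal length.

f = 145 mm (concave)

Real image ⇒ d_i = +3540 mm.
1/f = 1/d_o + 1/d_i = 1/(151) + 1/(3540) = 0.006905, so f = 145 mm.
Since f is positive, the curved mirror is concave.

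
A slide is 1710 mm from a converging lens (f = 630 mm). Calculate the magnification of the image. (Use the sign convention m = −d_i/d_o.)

1/d_i = 1/f − 1/d_o = 1/(630.0) − 1/(1710) = 0.001003, so d_i = 997.5 mm.
m = −d_i/d_o = −(997.5)/(1710) = -0.583.
The image is real, inverted and reduced, on the far side of the lens.

m = -0.583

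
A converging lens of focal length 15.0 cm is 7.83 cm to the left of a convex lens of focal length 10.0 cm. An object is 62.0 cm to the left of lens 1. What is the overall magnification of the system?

Lens 1: 1/d_i1 = 1/(15.0) − 1/(62.0) = 0.05054, so d_i1 = 19.79 cm; m₁ = −d_i1/d_o1 = -0.3192.
d_o2 = 7.83 − (19.79) = -11.96 cm (virtual object).
Lens 2: 1/d_i2 = 1/(10.0) − 1/(-11.96) = 0.1836, so d_i2 = 5.446 cm; m₂ = −d_i2/d_o2 = +0.4554.
m = m₁·m₂ = (-0.3192)(+0.4554) = -0.145.

m = -0.145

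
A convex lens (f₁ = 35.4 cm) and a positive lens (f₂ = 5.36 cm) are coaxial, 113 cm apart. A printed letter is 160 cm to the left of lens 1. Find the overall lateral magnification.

m = +0.0245

Lens 1: 1/d_i1 = 1/(35.4) − 1/(160) = 0.02200, so d_i1 = 45.46 cm; m₁ = −d_i1/d_o1 = -0.2841.
d_o2 = 113 − (45.46) = 67.54 cm.
Lens 2: 1/d_i2 = 1/(5.36) − 1/(67.54) = 0.1718, so d_i2 = 5.822 cm; m₂ = −d_i2/d_o2 = -0.08620.
m = m₁·m₂ = (-0.2841)(-0.08620) = +0.0245.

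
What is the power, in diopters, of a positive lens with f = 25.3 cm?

f = 25.3 cm = 0.253 m.
P = 1/f = 1/(0.253 m) = +3.95 D.

P = +3.95 D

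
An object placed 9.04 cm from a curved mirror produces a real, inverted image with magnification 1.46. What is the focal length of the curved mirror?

f = 5.37 cm (concave)

m = −d_i/d_o ⇒ d_i = −m·d_o = −(-1.46)·(9.04) = 13.20 cm.
1/f = 1/d_o + 1/d_i = 1/(9.04) + 1/(13.20) = 0.1864, so f = 5.37 cm.
Since f is positive, the curved mirror is concave.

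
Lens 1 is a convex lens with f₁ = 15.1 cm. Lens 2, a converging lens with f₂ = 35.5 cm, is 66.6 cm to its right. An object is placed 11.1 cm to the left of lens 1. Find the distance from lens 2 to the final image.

Lens 1: 1/d_i1 = 1/f₁ − 1/d_o1 = 1/(15.1) − 1/(11.1) = -0.02386, so d_i1 = -41.90 cm.
The intermediate image is 41.90 cm to the left of lens 1 (virtual), which is 66.6 − (-41.90) = 108.5 cm to the left of lens 2, so d_o2 = +108.5 cm.
Lens 2: 1/d_i2 = 1/f₂ − 1/d_o2 = 1/(35.5) − 1/(108.5) = 0.01895, so d_i2 = 52.8 cm.
The final image is real, 52.8 cm to the right of lens 2 (overall magnification ≈ -1.8).

52.8 cm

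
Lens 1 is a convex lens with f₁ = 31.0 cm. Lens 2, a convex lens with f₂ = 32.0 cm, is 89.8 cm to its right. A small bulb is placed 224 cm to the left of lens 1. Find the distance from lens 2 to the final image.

78.9 cm

Lens 1: 1/d_i1 = 1/f₁ − 1/d_o1 = 1/(31.0) − 1/(224) = 0.02779, so d_i1 = 35.98 cm.
The intermediate image is 35.98 cm to the right of lens 1, which is 89.8 − (35.98) = 53.82 cm to the left of lens 2, so d_o2 = +53.82 cm.
Lens 2: 1/d_i2 = 1/f₂ − 1/d_o2 = 1/(32.0) − 1/(53.82) = 0.01267, so d_i2 = 78.9 cm.
The final image is real, 78.9 cm to the right of lens 2 (overall magnification ≈ 0.24).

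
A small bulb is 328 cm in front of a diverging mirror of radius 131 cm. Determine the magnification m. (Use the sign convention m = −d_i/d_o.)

m = +0.166

f = R/2 = 131/2 = 65.50 cm; for a diverging mirror, f = -65.50 cm.
1/d_i = 1/f − 1/d_o = 1/(-65.50) − 1/(328) = -0.01832, so d_i = -54.60 cm.
m = −d_i/d_o = −(-54.60)/(328) = +0.166.
The image is virtual, upright and reduced, behind the mirror.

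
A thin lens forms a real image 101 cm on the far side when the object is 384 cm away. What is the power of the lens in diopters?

P = +1.25 D

d_i = +101 cm.
1/f = 1/d_o + 1/d_i = 1/(384) + 1/(101) = 0.01251 cm⁻¹.
f = 79.97 cm = 0.7997 m, so P = 1/f = +1.25 D.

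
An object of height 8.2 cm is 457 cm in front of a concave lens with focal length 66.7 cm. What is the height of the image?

For a concave lens, f = -66.7 cm.
1/d_i = 1/f − 1/d_o = 1/(-66.70) − 1/(457) = -0.01718, so d_i = -58.20 cm.
m = −d_i/d_o = +0.1274.
|h_i| = |m|·h_o = 0.1274 × 8.2 = 1.04 cm. The image is virtual, upright and reduced, on the same side as the object.

1.04 cm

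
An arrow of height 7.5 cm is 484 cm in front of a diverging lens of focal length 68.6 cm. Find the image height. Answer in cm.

0.931 cm

For a diverging lens, f = -68.6 cm.
1/d_i = 1/f − 1/d_o = 1/(-68.60) − 1/(484) = -0.01664, so d_i = -60.08 cm.
m = −d_i/d_o = +0.1241.
|h_i| = |m|·h_o = 0.1241 × 7.5 = 0.931 cm. The image is virtual, upright and reduced, on the same side as the object.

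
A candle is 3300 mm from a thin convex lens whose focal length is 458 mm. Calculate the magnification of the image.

1/d_i = 1/f − 1/d_o = 1/(458.0) − 1/(3300) = 0.001880, so d_i = 531.8 mm.
m = −d_i/d_o = −(531.8)/(3300) = -0.161.
The image is real, inverted and reduced, on the far side of the lens.

m = -0.161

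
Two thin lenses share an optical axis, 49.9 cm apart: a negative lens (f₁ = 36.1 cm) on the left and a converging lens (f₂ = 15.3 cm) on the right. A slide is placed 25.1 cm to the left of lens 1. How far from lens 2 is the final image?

20.0 cm

Lens 1 is diverging, so f₁ = −36.1 cm.
Lens 1: 1/d_i1 = 1/f₁ − 1/d_o1 = 1/(-36.1) − 1/(25.1) = -0.06754, so d_i1 = -14.81 cm.
The intermediate image is 14.81 cm to the left of lens 1 (virtual), which is 49.9 − (-14.81) = 64.71 cm to the left of lens 2, so d_o2 = +64.71 cm.
Lens 2: 1/d_i2 = 1/f₂ − 1/d_o2 = 1/(15.3) − 1/(64.71) = 0.04991, so d_i2 = 20.0 cm.
The final image is real, 20.0 cm to the right of lens 2 (overall magnification ≈ -0.18).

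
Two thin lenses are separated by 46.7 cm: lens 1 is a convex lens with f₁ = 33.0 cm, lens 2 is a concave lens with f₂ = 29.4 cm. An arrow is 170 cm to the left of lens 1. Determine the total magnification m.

m = -0.201

Lens 1: 1/d_i1 = 1/(33.0) − 1/(170) = 0.02442, so d_i1 = 40.95 cm; m₁ = −d_i1/d_o1 = -0.2409.
d_o2 = 46.7 − (40.95) = 5.750 cm.
f₂ = −29.4 cm (diverging).
Lens 2: 1/d_i2 = 1/(-29.4) − 1/(5.750) = -0.2079, so d_i2 = -4.809 cm; m₂ = −d_i2/d_o2 = +0.8364.
m = m₁·m₂ = (-0.2409)(+0.8364) = -0.201.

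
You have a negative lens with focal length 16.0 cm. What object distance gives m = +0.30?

37.3 cm

For a negative lens, f = -16.0 cm.
m = −d_i/d_o ⇒ d_i = −m·d_o.
1/f = 1/d_o + 1/d_i = 1/d_o − 1/(m·d_o) = (1 − 1/m)/d_o, so d_o = f(1 − 1/m) = (-16.00)(1 − 1/(+0.30)) = 37.3 cm.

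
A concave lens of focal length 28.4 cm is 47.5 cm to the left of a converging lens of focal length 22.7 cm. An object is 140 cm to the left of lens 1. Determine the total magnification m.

m = -0.0791

f₁ = −28.4 cm (diverging).
Lens 1: 1/d_i1 = 1/(-28.4) − 1/(140) = -0.04235, so d_i1 = -23.61 cm; m₁ = −d_i1/d_o1 = +0.1686.
d_o2 = 47.5 − (-23.61) = 71.11 cm.
Lens 2: 1/d_i2 = 1/(22.7) − 1/(71.11) = 0.02999, so d_i2 = 33.34 cm; m₂ = −d_i2/d_o2 = -0.4689.
m = m₁·m₂ = (+0.1686)(-0.4689) = -0.0791.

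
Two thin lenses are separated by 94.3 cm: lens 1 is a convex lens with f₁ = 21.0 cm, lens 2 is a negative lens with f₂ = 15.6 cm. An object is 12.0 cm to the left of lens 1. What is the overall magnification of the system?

m = +0.264

Lens 1: 1/d_i1 = 1/(21.0) − 1/(12.0) = -0.03571, so d_i1 = -28.00 cm; m₁ = −d_i1/d_o1 = +2.333.
d_o2 = 94.3 − (-28.00) = 122.3 cm.
f₂ = −15.6 cm (diverging).
Lens 2: 1/d_i2 = 1/(-15.6) − 1/(122.3) = -0.07228, so d_i2 = -13.84 cm; m₂ = −d_i2/d_o2 = +0.1131.
m = m₁·m₂ = (+2.333)(+0.1131) = +0.264.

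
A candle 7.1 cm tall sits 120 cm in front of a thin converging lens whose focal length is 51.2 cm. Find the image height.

1/d_i = 1/f − 1/d_o = 1/(51.20) − 1/(120) = 0.01120, so d_i = 89.30 cm.
m = −d_i/d_o = -0.7442.
|h_i| = |m|·h_o = 0.7442 × 7.1 = 5.28 cm. The image is real, inverted and reduced, on the far side of the lens.

5.28 cm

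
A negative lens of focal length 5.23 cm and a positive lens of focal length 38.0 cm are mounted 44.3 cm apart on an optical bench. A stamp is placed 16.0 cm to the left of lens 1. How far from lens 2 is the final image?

Lens 1 is diverging, so f₁ = −5.23 cm.
Lens 1: 1/d_i1 = 1/f₁ − 1/d_o1 = 1/(-5.23) − 1/(16.0) = -0.2537, so d_i1 = -3.942 cm.
The intermediate image is 3.942 cm to the left of lens 1 (virtual), which is 44.3 − (-3.942) = 48.24 cm to the left of lens 2, so d_o2 = +48.24 cm.
Lens 2: 1/d_i2 = 1/f₂ − 1/d_o2 = 1/(38.0) − 1/(48.24) = 0.005586, so d_i2 = 179 cm.
The final image is real, 179 cm to the right of lens 2 (overall magnification ≈ -0.91).

179 cm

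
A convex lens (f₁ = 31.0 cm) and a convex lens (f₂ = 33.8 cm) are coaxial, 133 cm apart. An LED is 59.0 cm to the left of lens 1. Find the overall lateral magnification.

Lens 1: 1/d_i1 = 1/(31.0) − 1/(59.0) = 0.01531, so d_i1 = 65.32 cm; m₁ = −d_i1/d_o1 = -1.107.
d_o2 = 133 − (65.32) = 67.68 cm.
Lens 2: 1/d_i2 = 1/(33.8) − 1/(67.68) = 0.01481, so d_i2 = 67.52 cm; m₂ = −d_i2/d_o2 = -0.9976.
m = m₁·m₂ = (-1.107)(-0.9976) = +1.10.

m = +1.10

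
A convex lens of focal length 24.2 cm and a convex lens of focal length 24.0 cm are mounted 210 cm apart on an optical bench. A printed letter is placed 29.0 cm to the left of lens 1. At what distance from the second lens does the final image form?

38.5 cm

Lens 1: 1/d_i1 = 1/f₁ − 1/d_o1 = 1/(24.2) − 1/(29.0) = 0.006840, so d_i1 = 146.2 cm.
The intermediate image is 146.2 cm to the right of lens 1, which is 210 − (146.2) = 63.80 cm to the left of lens 2, so d_o2 = +63.80 cm.
Lens 2: 1/d_i2 = 1/f₂ − 1/d_o2 = 1/(24.0) − 1/(63.80) = 0.02599, so d_i2 = 38.5 cm.
The final image is real, 38.5 cm to the right of lens 2 (overall magnification ≈ 3.0).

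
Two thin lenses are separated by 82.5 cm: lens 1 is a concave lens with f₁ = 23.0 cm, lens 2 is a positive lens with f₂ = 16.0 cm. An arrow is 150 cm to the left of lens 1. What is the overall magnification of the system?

m = -0.0246

f₁ = −23.0 cm (diverging).
Lens 1: 1/d_i1 = 1/(-23.0) − 1/(150) = -0.05014, so d_i1 = -19.94 cm; m₁ = −d_i1/d_o1 = +0.1329.
d_o2 = 82.5 − (-19.94) = 102.4 cm.
Lens 2: 1/d_i2 = 1/(16.0) − 1/(102.4) = 0.05273, so d_i2 = 18.96 cm; m₂ = −d_i2/d_o2 = -0.1852.
m = m₁·m₂ = (+0.1329)(-0.1852) = -0.0246.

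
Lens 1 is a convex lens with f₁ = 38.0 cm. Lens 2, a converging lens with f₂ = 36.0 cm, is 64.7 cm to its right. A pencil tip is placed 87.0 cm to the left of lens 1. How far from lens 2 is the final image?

Lens 1: 1/d_i1 = 1/f₁ − 1/d_o1 = 1/(38.0) − 1/(87.0) = 0.01482, so d_i1 = 67.47 cm.
The intermediate image is 67.47 cm to the right of lens 1, which lies 2.770 cm to the right of lens 2 — a virtual object — so d_o2 = −2.770 cm.
Lens 2: 1/d_i2 = 1/f₂ − 1/d_o2 = 1/(36.0) − 1/(-2.770) = 0.3888, so d_i2 = 2.57 cm.
The final image is real, 2.57 cm to the right of lens 2 (overall magnification ≈ -0.72).

2.57 cm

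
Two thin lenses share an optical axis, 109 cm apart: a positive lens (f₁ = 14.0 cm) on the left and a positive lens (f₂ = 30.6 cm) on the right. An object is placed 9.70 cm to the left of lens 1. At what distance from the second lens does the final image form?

39.1 cm

Lens 1: 1/d_i1 = 1/f₁ − 1/d_o1 = 1/(14.0) − 1/(9.70) = -0.03166, so d_i1 = -31.58 cm.
The intermediate image is 31.58 cm to the left of lens 1 (virtual), which is 109 − (-31.58) = 140.6 cm to the left of lens 2, so d_o2 = +140.6 cm.
Lens 2: 1/d_i2 = 1/f₂ − 1/d_o2 = 1/(30.6) − 1/(140.6) = 0.02557, so d_i2 = 39.1 cm.
The final image is real, 39.1 cm to the right of lens 2 (overall magnification ≈ -0.91).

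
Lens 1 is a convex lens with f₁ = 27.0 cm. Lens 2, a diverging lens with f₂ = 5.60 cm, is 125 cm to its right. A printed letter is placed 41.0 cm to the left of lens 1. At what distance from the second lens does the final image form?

4.99 cm

Lens 1: 1/d_i1 = 1/f₁ − 1/d_o1 = 1/(27.0) − 1/(41.0) = 0.01265, so d_i1 = 79.07 cm.
The intermediate image is 79.07 cm to the right of lens 1, which is 125 − (79.07) = 45.93 cm to the left of lens 2, so d_o2 = +45.93 cm.
Lens 2 is diverging, so f₂ = −5.60 cm.
Lens 2: 1/d_i2 = 1/f₂ − 1/d_o2 = 1/(-5.60) − 1/(45.93) = -0.2003, so d_i2 = -4.99 cm.
The final image is virtual, 4.99 cm to the left of lens 2 (overall magnification ≈ -0.21).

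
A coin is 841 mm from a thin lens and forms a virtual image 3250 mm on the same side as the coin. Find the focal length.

f = 1130 mm (converging)

Virtual image ⇒ d_i = −3250 mm.
1/f = 1/d_o + 1/d_i = 1/(841) + 1/(-3250) = 0.0008814, so f = 1130 mm.
Since f is positive, the thin lens is converging.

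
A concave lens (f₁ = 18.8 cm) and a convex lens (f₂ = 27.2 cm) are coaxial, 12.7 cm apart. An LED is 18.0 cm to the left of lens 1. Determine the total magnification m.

f₁ = −18.8 cm (diverging).
Lens 1: 1/d_i1 = 1/(-18.8) − 1/(18.0) = -0.1087, so d_i1 = -9.196 cm; m₁ = −d_i1/d_o1 = +0.5109.
d_o2 = 12.7 − (-9.196) = 21.90 cm.
Lens 2: 1/d_i2 = 1/(27.2) − 1/(21.90) = -0.008897, so d_i2 = -112.4 cm; m₂ = −d_i2/d_o2 = +5.132.
m = m₁·m₂ = (+0.5109)(+5.132) = +2.62.

m = +2.62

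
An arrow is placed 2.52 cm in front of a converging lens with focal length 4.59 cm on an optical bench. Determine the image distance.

5.59 cm

Thin-lens equation: 1/s_i = 1/f − 1/s_o = 1/(4.590) − 1/(2.52) = 0.2179 − 0.3968 = -0.1790, so s_i = -5.59 cm.
The image is virtual, upright and enlarged, on the same side as the object.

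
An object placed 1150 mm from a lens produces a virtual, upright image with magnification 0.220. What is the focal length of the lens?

m = −d_i/d_o ⇒ d_i = −m·d_o = −(+0.220)·(1150) = -253.0 mm.
1/f = 1/d_o + 1/d_i = 1/(1150) + 1/(-253.0) = -0.003083, so f = -324 mm.
Since f is negative, the lens is diverging.

f = -324 mm (diverging)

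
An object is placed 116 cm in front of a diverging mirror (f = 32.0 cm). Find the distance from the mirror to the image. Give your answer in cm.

25.1 cm

For a diverging mirror, f = -32.0 cm.
Mirror equation: 1/s_i = 1/f − 1/s_o = 1/(-32.00) − 1/(116) = -0.03125 − 0.008621 = -0.03987, so s_i = -25.1 cm.
The image is virtual, upright and reduced, behind the mirror.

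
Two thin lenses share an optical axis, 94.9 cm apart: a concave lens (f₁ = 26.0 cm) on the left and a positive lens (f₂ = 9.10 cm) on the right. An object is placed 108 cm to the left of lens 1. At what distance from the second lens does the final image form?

9.88 cm

Lens 1 is diverging, so f₁ = −26.0 cm.
Lens 1: 1/d_i1 = 1/f₁ − 1/d_o1 = 1/(-26.0) − 1/(108) = -0.04772, so d_i1 = -20.96 cm.
The intermediate image is 20.96 cm to the left of lens 1 (virtual), which is 94.9 − (-20.96) = 115.9 cm to the left of lens 2, so d_o2 = +115.9 cm.
Lens 2: 1/d_i2 = 1/f₂ − 1/d_o2 = 1/(9.10) − 1/(115.9) = 0.1013, so d_i2 = 9.88 cm.
The final image is real, 9.88 cm to the right of lens 2 (overall magnification ≈ -0.017).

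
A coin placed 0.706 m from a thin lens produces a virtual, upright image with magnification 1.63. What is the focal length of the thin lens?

f = 1.83 m (converging)

m = −d_i/d_o ⇒ d_i = −m·d_o = −(+1.63)·(0.706) = -1.151 m.
1/f = 1/d_o + 1/d_i = 1/(0.706) + 1/(-1.151) = 0.5476, so f = 1.83 m.
Since f is positive, the thin lens is converging.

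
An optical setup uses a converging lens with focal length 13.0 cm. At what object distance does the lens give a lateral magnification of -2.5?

m = −d_i/d_o ⇒ d_i = −m·d_o.
1/f = 1/d_o + 1/d_i = 1/d_o − 1/(m·d_o) = (1 − 1/m)/d_o, so d_o = f(1 − 1/m) = (13.00)(1 − 1/(-2.5)) = 18.2 cm.

18.2 cm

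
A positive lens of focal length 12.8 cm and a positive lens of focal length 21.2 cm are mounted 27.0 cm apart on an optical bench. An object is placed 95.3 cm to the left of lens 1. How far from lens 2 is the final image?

Lens 1: 1/d_i1 = 1/f₁ − 1/d_o1 = 1/(12.8) − 1/(95.3) = 0.06763, so d_i1 = 14.79 cm.
The intermediate image is 14.79 cm to the right of lens 1, which is 27.0 − (14.79) = 12.21 cm to the left of lens 2, so d_o2 = +12.21 cm.
Lens 2: 1/d_i2 = 1/f₂ − 1/d_o2 = 1/(21.2) − 1/(12.21) = -0.03473, so d_i2 = -28.8 cm.
The final image is virtual, 28.8 cm to the left of lens 2 (overall magnification ≈ -0.37).

28.8 cm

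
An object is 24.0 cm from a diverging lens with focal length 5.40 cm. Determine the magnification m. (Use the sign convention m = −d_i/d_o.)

For a diverging lens, f = -5.40 cm.
1/d_i = 1/f − 1/d_o = 1/(-5.400) − 1/(24.0) = -0.2269, so d_i = -4.408 cm.
m = −d_i/d_o = −(-4.408)/(24.0) = +0.184.
The image is virtual, upright and reduced, on the same side as the object.

m = +0.184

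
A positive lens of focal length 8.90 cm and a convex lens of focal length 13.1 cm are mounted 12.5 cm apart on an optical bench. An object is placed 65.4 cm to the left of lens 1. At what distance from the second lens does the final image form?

2.64 cm

Lens 1: 1/d_i1 = 1/f₁ − 1/d_o1 = 1/(8.90) − 1/(65.4) = 0.09707, so d_i1 = 10.30 cm.
The intermediate image is 10.30 cm to the right of lens 1, which is 12.5 − (10.30) = 2.200 cm to the left of lens 2, so d_o2 = +2.200 cm.
Lens 2: 1/d_i2 = 1/f₂ − 1/d_o2 = 1/(13.1) − 1/(2.200) = -0.3782, so d_i2 = -2.64 cm.
The final image is virtual, 2.64 cm to the left of lens 2 (overall magnification ≈ -0.19).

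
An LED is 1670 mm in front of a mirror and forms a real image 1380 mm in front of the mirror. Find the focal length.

Real image ⇒ d_i = +1380 mm.
1/f = 1/d_o + 1/d_i = 1/(1670) + 1/(1380) = 0.001323, so f = 756 mm.
Since f is positive, the mirror is concave.

f = 756 mm (concave)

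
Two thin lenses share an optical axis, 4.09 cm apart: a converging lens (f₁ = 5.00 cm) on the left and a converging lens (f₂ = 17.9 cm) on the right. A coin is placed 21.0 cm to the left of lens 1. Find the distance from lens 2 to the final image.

2.17 cm

Lens 1: 1/d_i1 = 1/f₁ − 1/d_o1 = 1/(5.00) − 1/(21.0) = 0.1524, so d_i1 = 6.562 cm.
The intermediate image is 6.562 cm to the right of lens 1, which lies 2.472 cm to the right of lens 2 — a virtual object — so d_o2 = −2.472 cm.
Lens 2: 1/d_i2 = 1/f₂ − 1/d_o2 = 1/(17.9) − 1/(-2.472) = 0.4604, so d_i2 = 2.17 cm.
The final image is real, 2.17 cm to the right of lens 2 (overall magnification ≈ -0.27).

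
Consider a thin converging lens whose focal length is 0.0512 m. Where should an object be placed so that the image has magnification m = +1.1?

m = −d_i/d_o ⇒ d_i = −m·d_o.
1/f = 1/d_o + 1/d_i = 1/d_o − 1/(m·d_o) = (1 − 1/m)/d_o, so d_o = f(1 − 1/m) = (0.05120)(1 − 1/(+1.1)) = 0.00465 m.

0.00465 m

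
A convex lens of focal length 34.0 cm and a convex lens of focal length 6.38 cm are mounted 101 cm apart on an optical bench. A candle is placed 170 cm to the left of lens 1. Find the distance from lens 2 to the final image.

7.16 cm

Lens 1: 1/d_i1 = 1/f₁ − 1/d_o1 = 1/(34.0) − 1/(170) = 0.02353, so d_i1 = 42.50 cm.
The intermediate image is 42.50 cm to the right of lens 1, which is 101 − (42.50) = 58.50 cm to the left of lens 2, so d_o2 = +58.50 cm.
Lens 2: 1/d_i2 = 1/f₂ − 1/d_o2 = 1/(6.38) − 1/(58.50) = 0.1396, so d_i2 = 7.16 cm.
The final image is real, 7.16 cm to the right of lens 2 (overall magnification ≈ 0.031).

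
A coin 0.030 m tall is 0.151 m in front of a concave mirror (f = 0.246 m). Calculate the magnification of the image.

1/d_i = 1/f − 1/d_o = 1/(0.2460) − 1/(0.151) = -2.557, so d_i = -0.3910 m.
m = −d_i/d_o = −(-0.3910)/(0.151) = +2.59.
The image is virtual, upright and enlarged, behind the mirror.

m = +2.59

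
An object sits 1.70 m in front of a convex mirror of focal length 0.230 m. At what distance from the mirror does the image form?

0.203 m

For a convex mirror, f = -0.230 m.
Mirror equation: 1/v = 1/f − 1/u = 1/(-0.2300) − 1/(1.70) = -4.348 − 0.5882 = -4.936, so v = -0.203 m.
The image is virtual, upright and reduced, behind the mirror.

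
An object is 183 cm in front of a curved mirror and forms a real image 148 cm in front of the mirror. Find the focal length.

f = 81.8 cm (concave)

Real image ⇒ d_i = +148 cm.
1/f = 1/d_o + 1/d_i = 1/(183) + 1/(148) = 0.01222, so f = 81.8 cm.
Since f is positive, the curved mirror is concave.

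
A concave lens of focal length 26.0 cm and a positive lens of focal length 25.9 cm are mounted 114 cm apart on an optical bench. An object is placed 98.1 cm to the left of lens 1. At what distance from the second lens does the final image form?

32.1 cm

Lens 1 is diverging, so f₁ = −26.0 cm.
Lens 1: 1/d_i1 = 1/f₁ − 1/d_o1 = 1/(-26.0) − 1/(98.1) = -0.04866, so d_i1 = -20.55 cm.
The intermediate image is 20.55 cm to the left of lens 1 (virtual), which is 114 − (-20.55) = 134.6 cm to the left of lens 2, so d_o2 = +134.6 cm.
Lens 2: 1/d_i2 = 1/f₂ − 1/d_o2 = 1/(25.9) − 1/(134.6) = 0.03118, so d_i2 = 32.1 cm.
The final image is real, 32.1 cm to the right of lens 2 (overall magnification ≈ -0.050).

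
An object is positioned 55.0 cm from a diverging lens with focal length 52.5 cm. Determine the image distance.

26.9 cm

For a diverging lens, f = -52.5 cm.
Thin-lens equation: 1/s_i = 1/f − 1/s_o = 1/(-52.50) − 1/(55.0) = -0.01905 − 0.01818 = -0.03723, so s_i = -26.9 cm.
The image is virtual, upright and reduced, on the same side as the object.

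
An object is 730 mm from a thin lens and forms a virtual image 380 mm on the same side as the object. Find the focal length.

f = -793 mm (diverging)

Virtual image ⇒ d_i = −380 mm.
1/f = 1/d_o + 1/d_i = 1/(730) + 1/(-380) = -0.001262, so f = -793 mm.
Since f is negative, the thin lens is diverging.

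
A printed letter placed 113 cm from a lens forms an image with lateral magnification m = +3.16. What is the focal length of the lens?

m = −d_i/d_o ⇒ d_i = −m·d_o = −(+3.16)·(113) = -357.1 cm.
1/f = 1/d_o + 1/d_i = 1/(113) + 1/(-357.1) = 0.006049, so f = 165 cm.
Since f is positive, the lens is converging.

f = 165 cm (converging)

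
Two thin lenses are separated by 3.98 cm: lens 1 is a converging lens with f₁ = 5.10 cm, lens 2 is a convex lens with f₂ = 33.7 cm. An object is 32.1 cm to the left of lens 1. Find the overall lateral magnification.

Lens 1: 1/d_i1 = 1/(5.10) − 1/(32.1) = 0.1649, so d_i1 = 6.063 cm; m₁ = −d_i1/d_o1 = -0.1889.
d_o2 = 3.98 − (6.063) = -2.083 cm (virtual object).
Lens 2: 1/d_i2 = 1/(33.7) − 1/(-2.083) = 0.5098, so d_i2 = 1.962 cm; m₂ = −d_i2/d_o2 = +0.9418.
m = m₁·m₂ = (-0.1889)(+0.9418) = -0.178.

m = -0.178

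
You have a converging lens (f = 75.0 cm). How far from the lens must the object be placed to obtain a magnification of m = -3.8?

m = −d_i/d_o ⇒ d_i = −m·d_o.
1/f = 1/d_o + 1/d_i = 1/d_o − 1/(m·d_o) = (1 − 1/m)/d_o, so d_o = f(1 − 1/m) = (75.00)(1 − 1/(-3.8)) = 94.7 cm.

94.7 cm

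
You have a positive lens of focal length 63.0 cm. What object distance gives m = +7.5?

m = −d_i/d_o ⇒ d_i = −m·d_o.
1/f = 1/d_o + 1/d_i = 1/d_o − 1/(m·d_o) = (1 − 1/m)/d_o, so d_o = f(1 − 1/m) = (63.00)(1 − 1/(+7.5)) = 54.6 cm.

54.6 cm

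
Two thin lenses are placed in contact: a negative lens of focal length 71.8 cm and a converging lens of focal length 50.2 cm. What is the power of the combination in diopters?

P = +0.599 D

P₁ = 1/f₁ = 1/(-0.718 m) = -1.393 D; P₂ = 1/f₂ = 1/(0.502 m) = +1.992 D.
For thin lenses in contact, P = P₁ + P₂ = (-1.393) + (+1.992) = +0.599 D.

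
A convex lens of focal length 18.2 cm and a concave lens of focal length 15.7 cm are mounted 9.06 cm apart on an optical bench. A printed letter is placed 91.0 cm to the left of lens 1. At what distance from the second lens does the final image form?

Lens 1: 1/d_i1 = 1/f₁ − 1/d_o1 = 1/(18.2) − 1/(91.0) = 0.04396, so d_i1 = 22.75 cm.
The intermediate image is 22.75 cm to the right of lens 1, which lies 13.69 cm to the right of lens 2 — a virtual object — so d_o2 = −13.69 cm.
Lens 2 is diverging, so f₂ = −15.7 cm.
Lens 2: 1/d_i2 = 1/f₂ − 1/d_o2 = 1/(-15.7) − 1/(-13.69) = 0.009352, so d_i2 = 107 cm.
The final image is real, 107 cm to the right of lens 2 (overall magnification ≈ -2.0).

107 cm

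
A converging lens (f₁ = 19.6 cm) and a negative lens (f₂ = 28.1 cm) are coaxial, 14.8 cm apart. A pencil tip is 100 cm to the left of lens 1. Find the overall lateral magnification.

Lens 1: 1/d_i1 = 1/(19.6) − 1/(100) = 0.04102, so d_i1 = 24.38 cm; m₁ = −d_i1/d_o1 = -0.2438.
d_o2 = 14.8 − (24.38) = -9.580 cm (virtual object).
f₂ = −28.1 cm (diverging).
Lens 2: 1/d_i2 = 1/(-28.1) − 1/(-9.580) = 0.06880, so d_i2 = 14.54 cm; m₂ = −d_i2/d_o2 = +1.517.
m = m₁·m₂ = (-0.2438)(+1.517) = -0.370.

m = -0.370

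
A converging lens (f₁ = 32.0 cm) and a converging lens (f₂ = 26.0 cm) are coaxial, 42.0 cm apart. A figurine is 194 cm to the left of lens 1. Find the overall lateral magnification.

Lens 1: 1/d_i1 = 1/(32.0) − 1/(194) = 0.02610, so d_i1 = 38.32 cm; m₁ = −d_i1/d_o1 = -0.1975.
d_o2 = 42.0 − (38.32) = 3.680 cm.
Lens 2: 1/d_i2 = 1/(26.0) − 1/(3.680) = -0.2333, so d_i2 = -4.287 cm; m₂ = −d_i2/d_o2 = +1.165.
m = m₁·m₂ = (-0.1975)(+1.165) = -0.230.

m = -0.230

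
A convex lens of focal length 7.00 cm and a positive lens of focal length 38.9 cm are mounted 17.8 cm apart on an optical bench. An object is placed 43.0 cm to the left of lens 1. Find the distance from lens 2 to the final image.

Lens 1: 1/d_i1 = 1/f₁ − 1/d_o1 = 1/(7.00) − 1/(43.0) = 0.1196, so d_i1 = 8.361 cm.
The intermediate image is 8.361 cm to the right of lens 1, which is 17.8 − (8.361) = 9.439 cm to the left of lens 2, so d_o2 = +9.439 cm.
Lens 2: 1/d_i2 = 1/f₂ − 1/d_o2 = 1/(38.9) − 1/(9.439) = -0.08024, so d_i2 = -12.5 cm.
The final image is virtual, 12.5 cm to the left of lens 2 (overall magnification ≈ -0.26).

12.5 cm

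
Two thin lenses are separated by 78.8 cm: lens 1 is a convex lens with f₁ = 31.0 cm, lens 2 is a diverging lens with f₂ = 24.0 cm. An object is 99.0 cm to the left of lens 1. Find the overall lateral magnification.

m = -0.190

Lens 1: 1/d_i1 = 1/(31.0) − 1/(99.0) = 0.02216, so d_i1 = 45.13 cm; m₁ = −d_i1/d_o1 = -0.4559.
d_o2 = 78.8 − (45.13) = 33.67 cm.
f₂ = −24.0 cm (diverging).
Lens 2: 1/d_i2 = 1/(-24.0) − 1/(33.67) = -0.07137, so d_i2 = -14.01 cm; m₂ = −d_i2/d_o2 = +0.4162.
m = m₁·m₂ = (-0.4559)(+0.4162) = -0.190.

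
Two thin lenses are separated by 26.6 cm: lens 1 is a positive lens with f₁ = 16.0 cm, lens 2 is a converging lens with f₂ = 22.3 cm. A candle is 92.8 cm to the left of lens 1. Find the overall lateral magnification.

Lens 1: 1/d_i1 = 1/(16.0) − 1/(92.8) = 0.05172, so d_i1 = 19.33 cm; m₁ = −d_i1/d_o1 = -0.2083.
d_o2 = 26.6 − (19.33) = 7.270 cm.
Lens 2: 1/d_i2 = 1/(22.3) − 1/(7.270) = -0.09271, so d_i2 = -10.79 cm; m₂ = −d_i2/d_o2 = +1.484.
m = m₁·m₂ = (-0.2083)(+1.484) = -0.309.

m = -0.309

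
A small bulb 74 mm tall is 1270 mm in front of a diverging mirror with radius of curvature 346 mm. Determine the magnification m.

f = R/2 = 346/2 = 173.0 mm; for a diverging mirror, f = -173.0 mm.
1/d_i = 1/f − 1/d_o = 1/(-173.0) − 1/(1270) = -0.006568, so d_i = -152.3 mm.
m = −d_i/d_o = −(-152.3)/(1270) = +0.120.
The image is virtual, upright and reduced, behind the mirror.

m = +0.120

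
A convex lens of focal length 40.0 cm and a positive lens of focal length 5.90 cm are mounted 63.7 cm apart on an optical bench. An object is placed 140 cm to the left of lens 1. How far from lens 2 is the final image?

25.2 cm

Lens 1: 1/d_i1 = 1/f₁ − 1/d_o1 = 1/(40.0) − 1/(140) = 0.01786, so d_i1 = 56.00 cm.
The intermediate image is 56.00 cm to the right of lens 1, which is 63.7 − (56.00) = 7.700 cm to the left of lens 2, so d_o2 = +7.700 cm.
Lens 2: 1/d_i2 = 1/f₂ − 1/d_o2 = 1/(5.90) − 1/(7.700) = 0.03962, so d_i2 = 25.2 cm.
The final image is real, 25.2 cm to the right of lens 2 (overall magnification ≈ 1.3).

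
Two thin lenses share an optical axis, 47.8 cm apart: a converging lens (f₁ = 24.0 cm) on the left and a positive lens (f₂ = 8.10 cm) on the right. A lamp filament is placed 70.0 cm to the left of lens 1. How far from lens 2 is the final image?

28.7 cm

Lens 1: 1/d_i1 = 1/f₁ − 1/d_o1 = 1/(24.0) − 1/(70.0) = 0.02738, so d_i1 = 36.52 cm.
The intermediate image is 36.52 cm to the right of lens 1, which is 47.8 − (36.52) = 11.28 cm to the left of lens 2, so d_o2 = +11.28 cm.
Lens 2: 1/d_i2 = 1/f₂ − 1/d_o2 = 1/(8.10) − 1/(11.28) = 0.03480, so d_i2 = 28.7 cm.
The final image is real, 28.7 cm to the right of lens 2 (overall magnification ≈ 1.3).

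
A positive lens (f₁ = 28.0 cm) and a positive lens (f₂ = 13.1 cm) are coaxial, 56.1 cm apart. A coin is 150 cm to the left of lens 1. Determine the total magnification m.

m = +0.351

Lens 1: 1/d_i1 = 1/(28.0) − 1/(150) = 0.02905, so d_i1 = 34.43 cm; m₁ = −d_i1/d_o1 = -0.2295.
d_o2 = 56.1 − (34.43) = 21.67 cm.
Lens 2: 1/d_i2 = 1/(13.1) − 1/(21.67) = 0.03019, so d_i2 = 33.12 cm; m₂ = −d_i2/d_o2 = -1.529.
m = m₁·m₂ = (-0.2295)(-1.529) = +0.351.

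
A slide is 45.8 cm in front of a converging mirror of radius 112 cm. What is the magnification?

m = +5.49

f = R/2 = 112/2 = 56.00 cm.
1/d_i = 1/f − 1/d_o = 1/(56.00) − 1/(45.8) = -0.003977, so d_i = -251.5 cm.
m = −d_i/d_o = −(-251.5)/(45.8) = +5.49.
The image is virtual, upright and enlarged, behind the mirror.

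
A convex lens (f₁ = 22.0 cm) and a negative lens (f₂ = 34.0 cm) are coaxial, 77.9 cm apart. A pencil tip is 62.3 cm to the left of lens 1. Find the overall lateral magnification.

m = -0.238

Lens 1: 1/d_i1 = 1/(22.0) − 1/(62.3) = 0.02940, so d_i1 = 34.01 cm; m₁ = −d_i1/d_o1 = -0.5459.
d_o2 = 77.9 − (34.01) = 43.89 cm.
f₂ = −34.0 cm (diverging).
Lens 2: 1/d_i2 = 1/(-34.0) − 1/(43.89) = -0.05220, so d_i2 = -19.16 cm; m₂ = −d_i2/d_o2 = +0.4365.
m = m₁·m₂ = (-0.5459)(+0.4365) = -0.238.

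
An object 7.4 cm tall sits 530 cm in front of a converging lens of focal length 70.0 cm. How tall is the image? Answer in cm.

1.13 cm

1/d_i = 1/f − 1/d_o = 1/(70.00) − 1/(530) = 0.01240, so d_i = 80.65 cm.
m = −d_i/d_o = -0.1522.
|h_i| = |m|·h_o = 0.1522 × 7.4 = 1.13 cm. The image is real, inverted and reduced, on the far side of the lens.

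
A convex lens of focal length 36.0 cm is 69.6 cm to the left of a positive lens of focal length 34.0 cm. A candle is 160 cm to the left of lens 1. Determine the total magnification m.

Lens 1: 1/d_i1 = 1/(36.0) − 1/(160) = 0.02153, so d_i1 = 46.45 cm; m₁ = −d_i1/d_o1 = -0.2903.
d_o2 = 69.6 − (46.45) = 23.15 cm.
Lens 2: 1/d_i2 = 1/(34.0) − 1/(23.15) = -0.01378, so d_i2 = -72.54 cm; m₂ = −d_i2/d_o2 = +3.134.
m = m₁·m₂ = (-0.2903)(+3.134) = -0.910.

m = -0.910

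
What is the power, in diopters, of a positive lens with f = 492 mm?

P = +2.03 D

f = 49.2 cm = 0.492 m.
P = 1/f = 1/(0.492 m) = +2.03 D.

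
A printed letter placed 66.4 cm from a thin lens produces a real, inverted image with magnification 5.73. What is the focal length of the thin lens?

f = 56.5 cm (converging)

m = −d_i/d_o ⇒ d_i = −m·d_o = −(-5.73)·(66.4) = 380.5 cm.
1/f = 1/d_o + 1/d_i = 1/(66.4) + 1/(380.5) = 0.01769, so f = 56.5 cm.
Since f is positive, the thin lens is converging.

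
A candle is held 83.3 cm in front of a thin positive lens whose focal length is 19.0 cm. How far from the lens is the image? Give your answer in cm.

24.6 cm

Lens equation: 1/q = 1/f − 1/p = 1/(19.00) − 1/(83.3) = 0.05263 − 0.01200 = 0.04063, so q = 24.6 cm.
The image is real, inverted and reduced, on the far side of the lens.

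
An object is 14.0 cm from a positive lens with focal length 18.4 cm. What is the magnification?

1/d_i = 1/f − 1/d_o = 1/(18.40) − 1/(14.0) = -0.01708, so d_i = -58.55 cm.
m = −d_i/d_o = −(-58.55)/(14.0) = +4.18.
The image is virtual, upright and enlarged, on the same side as the object.

m = +4.18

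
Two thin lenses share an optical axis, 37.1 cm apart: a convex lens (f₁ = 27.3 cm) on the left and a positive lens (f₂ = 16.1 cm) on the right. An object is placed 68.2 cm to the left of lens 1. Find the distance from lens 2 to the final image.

5.53 cm

Lens 1: 1/d_i1 = 1/f₁ − 1/d_o1 = 1/(27.3) − 1/(68.2) = 0.02197, so d_i1 = 45.52 cm.
The intermediate image is 45.52 cm to the right of lens 1, which lies 8.420 cm to the right of lens 2 — a virtual object — so d_o2 = −8.420 cm.
Lens 2: 1/d_i2 = 1/f₂ − 1/d_o2 = 1/(16.1) − 1/(-8.420) = 0.1809, so d_i2 = 5.53 cm.
The final image is real, 5.53 cm to the right of lens 2 (overall magnification ≈ -0.44).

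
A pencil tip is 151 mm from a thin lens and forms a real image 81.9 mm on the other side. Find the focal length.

Real image ⇒ d_i = +81.9 mm.
1/f = 1/d_o + 1/d_i = 1/(151) + 1/(81.9) = 0.01883, so f = 53.1 mm.
Since f is positive, the thin lens is converging.

f = 53.1 mm (converging)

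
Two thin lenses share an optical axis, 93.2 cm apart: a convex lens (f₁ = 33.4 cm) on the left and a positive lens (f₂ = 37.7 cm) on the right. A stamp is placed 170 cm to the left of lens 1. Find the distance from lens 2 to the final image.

Lens 1: 1/d_i1 = 1/f₁ − 1/d_o1 = 1/(33.4) − 1/(170) = 0.02406, so d_i1 = 41.57 cm.
The intermediate image is 41.57 cm to the right of lens 1, which is 93.2 − (41.57) = 51.63 cm to the left of lens 2, so d_o2 = +51.63 cm.
Lens 2: 1/d_i2 = 1/f₂ − 1/d_o2 = 1/(37.7) − 1/(51.63) = 0.007157, so d_i2 = 140 cm.
The final image is real, 140 cm to the right of lens 2 (overall magnification ≈ 0.66).

140 cm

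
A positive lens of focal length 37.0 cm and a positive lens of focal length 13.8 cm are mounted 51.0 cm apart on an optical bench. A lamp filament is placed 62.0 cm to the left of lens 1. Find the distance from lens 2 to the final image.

10.3 cm

Lens 1: 1/d_i1 = 1/f₁ − 1/d_o1 = 1/(37.0) − 1/(62.0) = 0.01090, so d_i1 = 91.76 cm.
The intermediate image is 91.76 cm to the right of lens 1, which lies 40.76 cm to the right of lens 2 — a virtual object — so d_o2 = −40.76 cm.
Lens 2: 1/d_i2 = 1/f₂ − 1/d_o2 = 1/(13.8) − 1/(-40.76) = 0.09700, so d_i2 = 10.3 cm.
The final image is real, 10.3 cm to the right of lens 2 (overall magnification ≈ -0.37).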